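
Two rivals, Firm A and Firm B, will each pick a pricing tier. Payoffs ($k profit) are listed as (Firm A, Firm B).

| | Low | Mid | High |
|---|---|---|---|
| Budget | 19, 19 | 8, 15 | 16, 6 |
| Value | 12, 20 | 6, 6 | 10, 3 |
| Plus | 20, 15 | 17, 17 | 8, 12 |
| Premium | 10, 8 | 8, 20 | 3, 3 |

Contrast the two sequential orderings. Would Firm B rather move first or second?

second

If Firm A leads: Firm B's best replies are Budget→Low, Value→Low, Plus→Mid, Premium→Mid; Firm A's induced payoffs 19, 12, 17, 8; outcome (Budget, Low), payoffs (19, 19).
If Firm B leads: Firm A's best replies are Low→Plus, Mid→Plus, High→Budget; Firm B's induced payoffs 15, 17, 6; outcome (Plus, Mid), payoffs (17, 17).
Firm B gets 17 moving first and 19 moving second, so Firm B prefers to move second.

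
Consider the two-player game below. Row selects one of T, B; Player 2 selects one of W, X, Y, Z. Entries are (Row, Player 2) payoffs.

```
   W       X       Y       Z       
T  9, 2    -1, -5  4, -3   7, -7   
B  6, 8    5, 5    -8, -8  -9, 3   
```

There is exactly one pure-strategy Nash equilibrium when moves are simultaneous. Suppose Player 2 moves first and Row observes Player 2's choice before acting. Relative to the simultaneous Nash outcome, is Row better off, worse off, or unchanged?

Row best-responds to each possible Player 2 move:
- W: Row compares 9, 6 and picks T; Player 2 would get 2.
- X: Row compares -1, 5 and picks B; Player 2 would get 5.
- Y: Row compares 4, -8 and picks T; Player 2 would get -3.
- Z: Row compares 7, -9 and picks T; Player 2 would get -7.
Among 2, 5, -3, -7, the best is 5 at X. Subgame-perfect outcome: (B, X) with payoffs (5, 5).
Under simultaneous play:
Row's best replies: W→T; X→B; Y→T; Z→T.
Player 2's best replies: T→W; B→W.
The unique mutual best reply is (T, W), giving (9, 2).
Row earns 5 sequentially versus 9 at the Nash outcome: worse off.

worse off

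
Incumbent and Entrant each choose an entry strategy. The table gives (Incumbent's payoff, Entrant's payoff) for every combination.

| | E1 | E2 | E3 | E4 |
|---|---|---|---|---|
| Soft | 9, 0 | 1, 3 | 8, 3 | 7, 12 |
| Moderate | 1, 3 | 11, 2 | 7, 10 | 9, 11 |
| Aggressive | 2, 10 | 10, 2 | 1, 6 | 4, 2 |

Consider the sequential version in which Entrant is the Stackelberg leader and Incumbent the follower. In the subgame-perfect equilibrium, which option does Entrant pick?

Work backward from Incumbent's decision.
- E1: BR = Soft, leader payoff 0.
- E2: BR = Moderate, leader payoff 2.
- E3: BR = Soft, leader payoff 3.
- E4: BR = Moderate, leader payoff 11.
Maximizing over 0, 2, 3, 11, Entrant chooses E4. Subgame-perfect outcome: (Moderate, E4) with payoffs (9, 11).

E4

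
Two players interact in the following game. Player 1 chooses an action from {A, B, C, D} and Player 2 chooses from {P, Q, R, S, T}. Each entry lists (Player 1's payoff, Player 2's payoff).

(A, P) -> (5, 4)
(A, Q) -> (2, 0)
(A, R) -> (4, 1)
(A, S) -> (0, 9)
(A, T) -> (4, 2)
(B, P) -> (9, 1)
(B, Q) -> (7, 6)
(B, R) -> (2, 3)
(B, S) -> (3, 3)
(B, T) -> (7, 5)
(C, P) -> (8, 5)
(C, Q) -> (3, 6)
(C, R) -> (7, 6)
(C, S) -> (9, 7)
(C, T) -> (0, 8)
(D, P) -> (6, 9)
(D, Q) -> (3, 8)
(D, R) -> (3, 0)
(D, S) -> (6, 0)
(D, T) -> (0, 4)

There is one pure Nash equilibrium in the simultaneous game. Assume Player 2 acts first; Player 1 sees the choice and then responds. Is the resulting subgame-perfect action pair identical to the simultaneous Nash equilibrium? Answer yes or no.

no

Player 1 best-responds to each possible Player 2 move:
- P: BR = B, leader payoff 1.
- Q: BR = B, leader payoff 6.
- R: BR = C, leader payoff 6.
- S: BR = C, leader payoff 7.
- T: BR = B, leader payoff 5.
Among 1, 6, 6, 7, 5, the best is 7 at S. Subgame-perfect outcome: (C, S) with payoffs (9, 7).
Now find the simultaneous Nash equilibrium.
Player 1's best replies: P→B; Q→B; R→C; S→C; T→B.
Player 2's best replies: A→S; B→Q; C→T; D→P.
The unique mutual best reply is (B, Q), giving (7, 6).
Sequential outcome (C, S) differs from the Nash profile (B, Q).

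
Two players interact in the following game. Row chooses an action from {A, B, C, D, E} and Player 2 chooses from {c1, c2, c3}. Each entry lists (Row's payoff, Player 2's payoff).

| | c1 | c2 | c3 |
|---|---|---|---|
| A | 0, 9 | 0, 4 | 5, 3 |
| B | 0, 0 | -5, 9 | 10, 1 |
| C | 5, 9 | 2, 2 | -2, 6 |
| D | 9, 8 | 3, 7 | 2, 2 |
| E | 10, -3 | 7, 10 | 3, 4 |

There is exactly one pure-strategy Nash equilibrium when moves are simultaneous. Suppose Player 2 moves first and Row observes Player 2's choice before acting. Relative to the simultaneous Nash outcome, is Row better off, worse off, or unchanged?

unchanged

Backward induction with Player 2 moving first.
- c1 → Row plays E (best of 0, 0, 5, 9, 10); Player 2 gets -3.
- c2 → Row plays E (best of 0, -5, 2, 3, 7); Player 2 gets 10.
- c3 → Row plays B (best of 5, 10, -2, 2, 3); Player 2 gets 1.
Maximizing over -3, 10, 1, Player 2 chooses c2. Subgame-perfect outcome: (E, c2) with payoffs (7, 10).
For the simultaneous game, intersect best replies.
Row's best replies: c1→E; c2→E; c3→B.
Player 2's best replies: A→c1; B→c2; C→c1; D→c1; E→c2.
The unique mutual best reply is (E, c2), giving (7, 10).
Row earns 7 sequentially versus 7 at the Nash outcome: unchanged.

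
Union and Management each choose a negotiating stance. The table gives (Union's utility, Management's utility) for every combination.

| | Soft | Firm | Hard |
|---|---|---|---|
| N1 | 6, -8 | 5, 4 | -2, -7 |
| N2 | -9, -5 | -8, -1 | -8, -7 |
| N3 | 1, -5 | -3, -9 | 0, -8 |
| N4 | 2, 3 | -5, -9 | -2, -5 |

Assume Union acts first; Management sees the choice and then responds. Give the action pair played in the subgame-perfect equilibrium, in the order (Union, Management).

(N1, Firm)

Work backward from Management's decision.
- N1: Management compares -8, 4, -7 and picks Firm; Union would get 5.
- N2: Management compares -5, -1, -7 and picks Firm; Union would get -8.
- N3: Management compares -5, -9, -8 and picks Soft; Union would get 1.
- N4: Management compares 3, -9, -5 and picks Soft; Union would get 2.
Among 5, -8, 1, 2, the best is 5 at N1. Subgame-perfect outcome: (N1, Firm) with payoffs (5, 4).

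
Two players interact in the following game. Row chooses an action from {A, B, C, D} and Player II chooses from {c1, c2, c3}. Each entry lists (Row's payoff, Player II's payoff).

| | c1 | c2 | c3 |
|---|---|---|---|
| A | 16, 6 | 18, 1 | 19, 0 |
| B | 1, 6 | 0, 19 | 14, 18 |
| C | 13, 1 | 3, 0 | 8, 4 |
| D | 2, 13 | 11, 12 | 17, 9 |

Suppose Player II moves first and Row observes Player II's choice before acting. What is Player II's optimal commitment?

c1

Backward induction with Player II moving first.
- c1 → Row plays A (best of 16, 1, 13, 2); Player II gets 6.
- c2 → Row plays A (best of 18, 0, 3, 11); Player II gets 1.
- c3 → Row plays A (best of 19, 14, 8, 17); Player II gets 0.
Maximizing over 6, 1, 0, Player II chooses c1. Subgame-perfect outcome: (A, c1) with payoffs (16, 6).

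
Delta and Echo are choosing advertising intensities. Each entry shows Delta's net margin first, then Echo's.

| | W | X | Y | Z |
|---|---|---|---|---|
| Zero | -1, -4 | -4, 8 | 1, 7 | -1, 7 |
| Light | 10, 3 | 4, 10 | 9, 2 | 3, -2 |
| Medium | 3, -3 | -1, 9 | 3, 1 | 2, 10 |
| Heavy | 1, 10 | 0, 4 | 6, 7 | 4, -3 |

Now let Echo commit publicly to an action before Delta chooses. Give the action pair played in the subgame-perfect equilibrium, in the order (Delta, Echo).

Backward induction with Echo moving first.
- W: Delta compares -1, 10, 3, 1 and picks Light; Echo would get 3.
- X: Delta compares -4, 4, -1, 0 and picks Light; Echo would get 10.
- Y: Delta compares 1, 9, 3, 6 and picks Light; Echo would get 2.
- Z: Delta compares -1, 3, 2, 4 and picks Heavy; Echo would get -3.
Maximizing over 3, 10, 2, -3, Echo chooses X. Subgame-perfect outcome: (Light, X) with payoffs (4, 10).

(Light, X)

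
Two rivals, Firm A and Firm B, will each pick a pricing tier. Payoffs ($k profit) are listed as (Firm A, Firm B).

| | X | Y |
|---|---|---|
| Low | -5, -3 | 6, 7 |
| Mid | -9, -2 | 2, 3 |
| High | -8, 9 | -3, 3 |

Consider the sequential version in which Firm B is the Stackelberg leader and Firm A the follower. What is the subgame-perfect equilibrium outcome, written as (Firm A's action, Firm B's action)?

Firm A best-responds to each possible Firm B move:
- X: BR = Low, leader payoff -3.
- Y: BR = Low, leader payoff 7.
Firm B's induced payoffs are -3, 7, so Firm B commits to Y. Subgame-perfect outcome: (Low, Y) with payoffs (6, 7).

(Low, Y)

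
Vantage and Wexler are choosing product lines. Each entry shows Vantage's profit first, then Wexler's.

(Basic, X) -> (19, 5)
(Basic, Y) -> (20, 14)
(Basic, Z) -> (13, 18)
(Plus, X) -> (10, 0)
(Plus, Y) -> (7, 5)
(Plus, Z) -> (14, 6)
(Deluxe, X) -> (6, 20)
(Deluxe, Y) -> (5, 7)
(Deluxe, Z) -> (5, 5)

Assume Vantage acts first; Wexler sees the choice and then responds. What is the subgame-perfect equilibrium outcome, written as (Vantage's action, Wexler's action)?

Wexler best-responds to each possible Vantage move:
- Basic: Wexler compares 5, 14, 18 and picks Z; Vantage would get 13.
- Plus: Wexler compares 0, 5, 6 and picks Z; Vantage would get 14.
- Deluxe: Wexler compares 20, 7, 5 and picks X; Vantage would get 6.
Among 13, 14, 6, the best is 14 at Plus. Subgame-perfect outcome: (Plus, Z) with payoffs (14, 6).

(Plus, Z)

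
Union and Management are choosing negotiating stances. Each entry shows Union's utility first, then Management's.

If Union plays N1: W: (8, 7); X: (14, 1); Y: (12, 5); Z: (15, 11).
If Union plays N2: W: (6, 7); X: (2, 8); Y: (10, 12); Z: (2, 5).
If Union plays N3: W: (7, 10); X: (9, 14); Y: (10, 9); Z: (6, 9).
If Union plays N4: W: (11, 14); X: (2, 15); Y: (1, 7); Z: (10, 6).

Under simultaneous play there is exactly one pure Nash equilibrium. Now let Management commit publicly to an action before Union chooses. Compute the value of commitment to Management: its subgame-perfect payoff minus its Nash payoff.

Solve by backward induction (Management leads).
- W: Union compares 8, 6, 7, 11 and picks N4; Management would get 14.
- X: Union compares 14, 2, 9, 2 and picks N1; Management would get 1.
- Y: Union compares 12, 10, 10, 1 and picks N1; Management would get 5.
- Z: Union compares 15, 2, 6, 10 and picks N1; Management would get 11.
Management's induced payoffs are 14, 1, 5, 11, so Management commits to W. Subgame-perfect outcome: (N4, W) with payoffs (11, 14).
For the simultaneous game, intersect best replies.
Union's best replies: W→N4; X→N1; Y→N1; Z→N1.
Management's best replies: N1→Z; N2→Y; N3→X; N4→X.
Only (N1, Z) has each player best-responding; Nash payoffs (15, 11).
Management's commitment gain: 14 − 11 = 3.

3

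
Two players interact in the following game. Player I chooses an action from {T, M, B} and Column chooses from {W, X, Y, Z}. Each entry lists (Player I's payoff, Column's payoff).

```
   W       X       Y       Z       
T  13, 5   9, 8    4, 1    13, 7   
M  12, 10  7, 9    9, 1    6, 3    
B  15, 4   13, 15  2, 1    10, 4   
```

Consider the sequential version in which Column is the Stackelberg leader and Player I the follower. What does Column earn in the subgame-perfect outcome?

Work backward from Player I's decision.
- W: Player I compares 13, 12, 15 and picks B; Column would get 4.
- X: Player I compares 9, 7, 13 and picks B; Column would get 15.
- Y: Player I compares 4, 9, 2 and picks M; Column would get 1.
- Z: Player I compares 13, 6, 10 and picks T; Column would get 7.
Column's induced payoffs are 4, 15, 1, 7, so Column commits to X. Subgame-perfect outcome: (B, X) with payoffs (13, 15).

15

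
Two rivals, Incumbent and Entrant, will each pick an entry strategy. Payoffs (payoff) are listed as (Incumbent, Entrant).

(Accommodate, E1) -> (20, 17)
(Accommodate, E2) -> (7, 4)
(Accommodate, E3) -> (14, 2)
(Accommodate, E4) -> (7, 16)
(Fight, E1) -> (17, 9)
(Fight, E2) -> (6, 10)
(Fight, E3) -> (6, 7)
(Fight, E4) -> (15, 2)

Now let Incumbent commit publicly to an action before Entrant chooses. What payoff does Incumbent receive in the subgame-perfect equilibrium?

Backward induction with Incumbent moving first.
- Accommodate: Entrant compares 17, 4, 2, 16 and picks E1; Incumbent would get 20.
- Fight: Entrant compares 9, 10, 7, 2 and picks E2; Incumbent would get 6.
Among 20, 6, the best is 20 at Accommodate. Subgame-perfect outcome: (Accommodate, E1) with payoffs (20, 17).

20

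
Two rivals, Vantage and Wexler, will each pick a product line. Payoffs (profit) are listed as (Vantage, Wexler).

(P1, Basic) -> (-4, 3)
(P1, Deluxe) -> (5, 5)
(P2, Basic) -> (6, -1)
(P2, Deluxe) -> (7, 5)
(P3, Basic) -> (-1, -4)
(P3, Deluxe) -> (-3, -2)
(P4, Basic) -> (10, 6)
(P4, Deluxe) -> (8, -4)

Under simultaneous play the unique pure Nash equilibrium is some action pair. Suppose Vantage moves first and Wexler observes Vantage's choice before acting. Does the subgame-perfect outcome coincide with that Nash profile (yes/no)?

yes

Backward induction with Vantage moving first.
- P1: Wexler compares 3, 5 and picks Deluxe; Vantage would get 5.
- P2: Wexler compares -1, 5 and picks Deluxe; Vantage would get 7.
- P3: Wexler compares -4, -2 and picks Deluxe; Vantage would get -3.
- P4: Wexler compares 6, -4 and picks Basic; Vantage would get 10.
Vantage's induced payoffs are 5, 7, -3, 10, so Vantage commits to P4. Subgame-perfect outcome: (P4, Basic) with payoffs (10, 6).
Now find the simultaneous Nash equilibrium.
Vantage's best replies: Basic→P4; Deluxe→P4.
Wexler's best replies: P1→Deluxe; P2→Deluxe; P3→Deluxe; P4→Basic.
Only (P4, Basic) has each player best-responding; Nash payoffs (10, 6).
Sequential outcome (P4, Basic) coincides with the Nash profile (P4, Basic).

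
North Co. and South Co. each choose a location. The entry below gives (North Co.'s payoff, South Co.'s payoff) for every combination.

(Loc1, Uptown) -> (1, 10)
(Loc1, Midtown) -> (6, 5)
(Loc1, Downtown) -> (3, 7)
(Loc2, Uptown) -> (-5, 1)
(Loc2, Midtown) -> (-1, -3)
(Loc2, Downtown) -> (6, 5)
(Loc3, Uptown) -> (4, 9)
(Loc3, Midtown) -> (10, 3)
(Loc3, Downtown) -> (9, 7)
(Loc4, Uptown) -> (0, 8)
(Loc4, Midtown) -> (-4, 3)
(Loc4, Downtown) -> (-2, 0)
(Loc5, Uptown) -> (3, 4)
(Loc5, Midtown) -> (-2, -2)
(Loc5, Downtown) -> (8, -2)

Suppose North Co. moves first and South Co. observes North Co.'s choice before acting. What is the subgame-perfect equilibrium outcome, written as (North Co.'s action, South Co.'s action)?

(Loc2, Downtown)

Work backward from South Co.'s decision.
- Loc1: South Co. compares 10, 5, 7 and picks Uptown; North Co. would get 1.
- Loc2: South Co. compares 1, -3, 5 and picks Downtown; North Co. would get 6.
- Loc3: South Co. compares 9, 3, 7 and picks Uptown; North Co. would get 4.
- Loc4: South Co. compares 8, 3, 0 and picks Uptown; North Co. would get 0.
- Loc5: South Co. compares 4, -2, -2 and picks Uptown; North Co. would get 3.
Maximizing over 1, 6, 4, 0, 3, North Co. chooses Loc2. Subgame-perfect outcome: (Loc2, Downtown) with payoffs (6, 5).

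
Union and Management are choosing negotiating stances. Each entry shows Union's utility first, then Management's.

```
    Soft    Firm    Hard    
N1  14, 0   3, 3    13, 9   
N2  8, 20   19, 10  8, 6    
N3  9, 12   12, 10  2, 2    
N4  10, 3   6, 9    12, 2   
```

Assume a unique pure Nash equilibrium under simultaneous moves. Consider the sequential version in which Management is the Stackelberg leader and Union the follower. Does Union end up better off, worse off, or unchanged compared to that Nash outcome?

better off

Solve by backward induction (Management leads).
- Soft: Union compares 14, 8, 9, 10 and picks N1; Management would get 0.
- Firm: Union compares 3, 19, 12, 6 and picks N2; Management would get 10.
- Hard: Union compares 13, 8, 2, 12 and picks N1; Management would get 9.
Management's induced payoffs are 0, 10, 9, so Management commits to Firm. Subgame-perfect outcome: (N2, Firm) with payoffs (19, 10).
Now find the simultaneous Nash equilibrium.
Union's best replies: Soft→N1; Firm→N2; Hard→N1.
Management's best replies: N1→Hard; N2→Soft; N3→Soft; N4→Firm.
The unique mutual best reply is (N1, Hard), giving (13, 9).
Union earns 19 sequentially versus 13 at the Nash outcome: better off.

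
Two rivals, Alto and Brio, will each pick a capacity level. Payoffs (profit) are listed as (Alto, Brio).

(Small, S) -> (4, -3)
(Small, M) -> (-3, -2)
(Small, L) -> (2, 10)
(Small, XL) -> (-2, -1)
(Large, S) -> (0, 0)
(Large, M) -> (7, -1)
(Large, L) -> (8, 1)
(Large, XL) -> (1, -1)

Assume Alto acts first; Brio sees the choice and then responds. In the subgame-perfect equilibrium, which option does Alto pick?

Large

Brio best-responds to each possible Alto move:
- Small: BR = L, leader payoff 2.
- Large: BR = L, leader payoff 8.
Among 2, 8, the best is 8 at Large. Subgame-perfect outcome: (Large, L) with payoffs (8, 1).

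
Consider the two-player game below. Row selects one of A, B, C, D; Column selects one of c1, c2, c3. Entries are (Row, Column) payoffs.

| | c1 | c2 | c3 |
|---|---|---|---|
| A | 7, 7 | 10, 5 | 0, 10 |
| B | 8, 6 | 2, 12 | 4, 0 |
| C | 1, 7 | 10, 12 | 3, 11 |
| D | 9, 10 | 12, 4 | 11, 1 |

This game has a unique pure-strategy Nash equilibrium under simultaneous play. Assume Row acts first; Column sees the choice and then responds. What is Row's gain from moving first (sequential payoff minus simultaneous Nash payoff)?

Column best-responds to each possible Row move:
- A: BR = c3, leader payoff 0.
- B: BR = c2, leader payoff 2.
- C: BR = c2, leader payoff 10.
- D: BR = c1, leader payoff 9.
Maximizing over 0, 2, 10, 9, Row chooses C. Subgame-perfect outcome: (C, c2) with payoffs (10, 12).
For the simultaneous game, intersect best replies.
Row's best replies: c1→D; c2→D; c3→D.
Column's best replies: A→c3; B→c2; C→c2; D→c1.
The unique mutual best reply is (D, c1), giving (9, 10).
Row's commitment gain: 10 − 9 = 1.

1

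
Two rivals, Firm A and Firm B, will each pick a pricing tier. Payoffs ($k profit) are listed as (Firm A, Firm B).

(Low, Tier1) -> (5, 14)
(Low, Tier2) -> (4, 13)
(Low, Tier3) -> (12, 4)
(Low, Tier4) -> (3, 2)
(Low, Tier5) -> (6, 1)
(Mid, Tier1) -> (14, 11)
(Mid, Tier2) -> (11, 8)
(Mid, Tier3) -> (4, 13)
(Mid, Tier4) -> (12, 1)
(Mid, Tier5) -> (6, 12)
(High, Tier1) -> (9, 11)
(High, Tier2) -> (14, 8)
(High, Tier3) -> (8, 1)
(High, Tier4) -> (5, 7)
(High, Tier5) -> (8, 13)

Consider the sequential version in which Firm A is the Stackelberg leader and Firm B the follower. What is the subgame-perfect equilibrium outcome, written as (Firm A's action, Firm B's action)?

(High, Tier5)

Work backward from Firm B's decision.
- Low: Firm B compares 14, 13, 4, 2, 1 and picks Tier1; Firm A would get 5.
- Mid: Firm B compares 11, 8, 13, 1, 12 and picks Tier3; Firm A would get 4.
- High: Firm B compares 11, 8, 1, 7, 13 and picks Tier5; Firm A would get 8.
Maximizing over 5, 4, 8, Firm A chooses High. Subgame-perfect outcome: (High, Tier5) with payoffs (8, 13).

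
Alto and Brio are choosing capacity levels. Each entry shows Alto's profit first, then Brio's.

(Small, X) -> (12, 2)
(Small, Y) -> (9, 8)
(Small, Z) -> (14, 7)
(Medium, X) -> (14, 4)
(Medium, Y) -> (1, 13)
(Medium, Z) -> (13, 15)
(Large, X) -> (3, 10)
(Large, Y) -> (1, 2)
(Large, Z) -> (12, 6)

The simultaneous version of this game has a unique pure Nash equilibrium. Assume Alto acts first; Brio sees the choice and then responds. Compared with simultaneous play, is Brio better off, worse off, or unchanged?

Work backward from Brio's decision.
- Small: BR = Y, leader payoff 9.
- Medium: BR = Z, leader payoff 13.
- Large: BR = X, leader payoff 3.
Among 9, 13, 3, the best is 13 at Medium. Subgame-perfect outcome: (Medium, Z) with payoffs (13, 15).
Now find the simultaneous Nash equilibrium.
Alto's best replies: X→Medium; Y→Small; Z→Small.
Brio's best replies: Small→Y; Medium→Z; Large→X.
The unique mutual best reply is (Small, Y), giving (9, 8).
Brio earns 15 sequentially versus 8 at the Nash outcome: better off.

better off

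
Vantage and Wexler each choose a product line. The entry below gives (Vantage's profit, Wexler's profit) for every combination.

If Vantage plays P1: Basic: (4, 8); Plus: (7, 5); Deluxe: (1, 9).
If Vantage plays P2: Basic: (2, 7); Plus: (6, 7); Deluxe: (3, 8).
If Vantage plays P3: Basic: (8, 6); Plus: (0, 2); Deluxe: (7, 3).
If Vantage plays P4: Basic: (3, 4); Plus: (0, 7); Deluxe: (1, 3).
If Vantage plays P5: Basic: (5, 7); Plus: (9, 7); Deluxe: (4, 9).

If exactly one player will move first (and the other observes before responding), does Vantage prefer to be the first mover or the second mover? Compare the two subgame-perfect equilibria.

If Vantage leads: Wexler's best replies are P1→Deluxe, P2→Deluxe, P3→Basic, P4→Plus, P5→Deluxe; Vantage's induced payoffs 1, 3, 8, 0, 4; outcome (P3, Basic), payoffs (8, 6).
If Wexler leads: Vantage's best replies are Basic→P3, Plus→P5, Deluxe→P3; Wexler's induced payoffs 6, 7, 3; outcome (P5, Plus), payoffs (9, 7).
Vantage gets 8 moving first and 9 moving second, so Vantage prefers to move second.

second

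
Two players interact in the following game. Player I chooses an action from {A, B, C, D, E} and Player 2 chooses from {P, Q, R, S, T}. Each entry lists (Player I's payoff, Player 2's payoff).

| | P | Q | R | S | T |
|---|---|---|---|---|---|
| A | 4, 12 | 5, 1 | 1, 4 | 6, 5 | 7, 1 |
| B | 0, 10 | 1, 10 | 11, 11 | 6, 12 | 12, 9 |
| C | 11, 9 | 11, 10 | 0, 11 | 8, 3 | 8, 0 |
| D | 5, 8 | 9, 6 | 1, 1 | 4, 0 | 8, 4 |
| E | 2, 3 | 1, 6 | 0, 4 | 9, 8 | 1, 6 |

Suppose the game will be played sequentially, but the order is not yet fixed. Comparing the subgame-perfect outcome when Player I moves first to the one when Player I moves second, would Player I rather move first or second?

If Player I leads: Player 2's best replies are A→P, B→S, C→R, D→P, E→S; Player I's induced payoffs 4, 6, 0, 5, 9; outcome (E, S), payoffs (9, 8).
If Player 2 leads: Player I's best replies are P→C, Q→C, R→B, S→E, T→B; Player 2's induced payoffs 9, 10, 11, 8, 9; outcome (B, R), payoffs (11, 11).
Player I gets 9 moving first and 11 moving second, so Player I prefers to move second.

second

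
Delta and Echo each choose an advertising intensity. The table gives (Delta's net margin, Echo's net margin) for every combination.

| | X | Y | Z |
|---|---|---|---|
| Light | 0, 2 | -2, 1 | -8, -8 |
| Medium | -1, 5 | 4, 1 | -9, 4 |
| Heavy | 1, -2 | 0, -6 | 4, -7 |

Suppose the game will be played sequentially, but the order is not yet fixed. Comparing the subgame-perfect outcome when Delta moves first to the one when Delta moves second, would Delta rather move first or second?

second

If Delta leads: Echo's best replies are Light→X, Medium→X, Heavy→X; Delta's induced payoffs 0, -1, 1; outcome (Heavy, X), payoffs (1, -2).
If Echo leads: Delta's best replies are X→Heavy, Y→Medium, Z→Heavy; Echo's induced payoffs -2, 1, -7; outcome (Medium, Y), payoffs (4, 1).
Delta gets 1 moving first and 4 moving second, so Delta prefers to move second.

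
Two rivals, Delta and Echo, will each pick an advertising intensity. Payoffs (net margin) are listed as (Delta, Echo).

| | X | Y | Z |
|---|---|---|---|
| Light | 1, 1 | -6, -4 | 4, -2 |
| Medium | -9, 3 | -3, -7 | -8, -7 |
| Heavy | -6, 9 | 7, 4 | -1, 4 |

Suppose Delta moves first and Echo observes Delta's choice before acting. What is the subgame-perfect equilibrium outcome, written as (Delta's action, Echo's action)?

Solve by backward induction (Delta leads).
- Light: BR = X, leader payoff 1.
- Medium: BR = X, leader payoff -9.
- Heavy: BR = X, leader payoff -6.
Among 1, -9, -6, the best is 1 at Light. Subgame-perfect outcome: (Light, X) with payoffs (1, 1).

(Light, X)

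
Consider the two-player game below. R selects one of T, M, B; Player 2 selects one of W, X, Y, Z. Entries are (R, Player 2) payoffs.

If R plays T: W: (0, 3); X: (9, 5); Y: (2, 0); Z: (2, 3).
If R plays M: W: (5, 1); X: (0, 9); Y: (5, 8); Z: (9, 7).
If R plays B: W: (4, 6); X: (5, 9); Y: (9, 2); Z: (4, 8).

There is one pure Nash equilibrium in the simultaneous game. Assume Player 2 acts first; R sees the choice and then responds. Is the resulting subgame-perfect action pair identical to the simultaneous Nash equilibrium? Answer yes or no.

no

Solve by backward induction (Player 2 leads).
- W → R plays M (best of 0, 5, 4); Player 2 gets 1.
- X → R plays T (best of 9, 0, 5); Player 2 gets 5.
- Y → R plays B (best of 2, 5, 9); Player 2 gets 2.
- Z → R plays M (best of 2, 9, 4); Player 2 gets 7.
Maximizing over 1, 5, 2, 7, Player 2 chooses Z. Subgame-perfect outcome: (M, Z) with payoffs (9, 7).
Now find the simultaneous Nash equilibrium.
R's best replies: W→M; X→T; Y→B; Z→M.
Player 2's best replies: T→X; M→X; B→X.
Only (T, X) has each player best-responding; Nash payoffs (9, 5).
Sequential outcome (M, Z) differs from the Nash profile (T, X).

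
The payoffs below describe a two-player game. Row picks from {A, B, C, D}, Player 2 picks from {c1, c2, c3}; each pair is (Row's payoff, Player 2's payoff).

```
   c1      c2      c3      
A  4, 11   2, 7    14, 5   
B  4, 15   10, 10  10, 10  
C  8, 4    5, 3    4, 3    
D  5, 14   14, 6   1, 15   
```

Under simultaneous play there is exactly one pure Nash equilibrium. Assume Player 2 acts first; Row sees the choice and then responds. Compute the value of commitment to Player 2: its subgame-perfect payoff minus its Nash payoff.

Solve by backward induction (Player 2 leads).
- c1: BR = C, leader payoff 4.
- c2: BR = D, leader payoff 6.
- c3: BR = A, leader payoff 5.
Among 4, 6, 5, the best is 6 at c2. Subgame-perfect outcome: (D, c2) with payoffs (14, 6).
Under simultaneous play:
Row's best replies: c1→C; c2→D; c3→A.
Player 2's best replies: A→c1; B→c1; C→c1; D→c3.
The unique mutual best reply is (C, c1), giving (8, 4).
Player 2's commitment gain: 6 − 4 = 2.

2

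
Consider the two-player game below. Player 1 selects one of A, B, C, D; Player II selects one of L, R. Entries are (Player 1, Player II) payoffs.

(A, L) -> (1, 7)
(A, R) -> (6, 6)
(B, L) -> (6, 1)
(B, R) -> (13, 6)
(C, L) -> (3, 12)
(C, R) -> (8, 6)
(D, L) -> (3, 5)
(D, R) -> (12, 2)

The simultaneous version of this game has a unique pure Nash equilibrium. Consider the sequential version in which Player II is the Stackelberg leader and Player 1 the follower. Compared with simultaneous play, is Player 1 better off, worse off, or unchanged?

Solve by backward induction (Player II leads).
- L: BR = B, leader payoff 1.
- R: BR = B, leader payoff 6.
Player II's induced payoffs are 1, 6, so Player II commits to R. Subgame-perfect outcome: (B, R) with payoffs (13, 6).
Now find the simultaneous Nash equilibrium.
Player 1's best replies: L→B; R→B.
Player II's best replies: A→L; B→R; C→L; D→L.
The unique mutual best reply is (B, R), giving (13, 6).
Player 1 earns 13 sequentially versus 13 at the Nash outcome: unchanged.

unchanged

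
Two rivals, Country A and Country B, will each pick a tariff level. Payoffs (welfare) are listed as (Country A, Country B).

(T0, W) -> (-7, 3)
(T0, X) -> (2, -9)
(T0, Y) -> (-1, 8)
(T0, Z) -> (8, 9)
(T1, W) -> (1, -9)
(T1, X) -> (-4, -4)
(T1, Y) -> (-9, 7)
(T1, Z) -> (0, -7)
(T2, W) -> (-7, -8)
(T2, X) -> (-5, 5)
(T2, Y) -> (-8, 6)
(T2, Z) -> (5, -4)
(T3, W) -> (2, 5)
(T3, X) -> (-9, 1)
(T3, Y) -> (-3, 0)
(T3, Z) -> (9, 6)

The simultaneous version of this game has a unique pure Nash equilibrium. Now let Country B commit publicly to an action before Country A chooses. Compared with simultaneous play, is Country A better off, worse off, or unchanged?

Backward induction with Country B moving first.
- W → Country A plays T3 (best of -7, 1, -7, 2); Country B gets 5.
- X → Country A plays T0 (best of 2, -4, -5, -9); Country B gets -9.
- Y → Country A plays T0 (best of -1, -9, -8, -3); Country B gets 8.
- Z → Country A plays T3 (best of 8, 0, 5, 9); Country B gets 6.
Maximizing over 5, -9, 8, 6, Country B chooses Y. Subgame-perfect outcome: (T0, Y) with payoffs (-1, 8).
Now find the simultaneous Nash equilibrium.
Country A's best replies: W→T3; X→T0; Y→T0; Z→T3.
Country B's best replies: T0→Z; T1→Y; T2→Y; T3→Z.
The unique mutual best reply is (T3, Z), giving (9, 6).
Country A earns -1 sequentially versus 9 at the Nash outcome: worse off.

worse off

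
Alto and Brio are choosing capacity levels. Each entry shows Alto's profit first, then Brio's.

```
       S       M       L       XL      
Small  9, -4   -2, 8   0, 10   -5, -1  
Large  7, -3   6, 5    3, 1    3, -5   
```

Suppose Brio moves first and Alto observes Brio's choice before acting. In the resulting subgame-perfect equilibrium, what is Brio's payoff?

Backward induction with Brio moving first.
- S: Alto compares 9, 7 and picks Small; Brio would get -4.
- M: Alto compares -2, 6 and picks Large; Brio would get 5.
- L: Alto compares 0, 3 and picks Large; Brio would get 1.
- XL: Alto compares -5, 3 and picks Large; Brio would get -5.
Maximizing over -4, 5, 1, -5, Brio chooses M. Subgame-perfect outcome: (Large, M) with payoffs (6, 5).

5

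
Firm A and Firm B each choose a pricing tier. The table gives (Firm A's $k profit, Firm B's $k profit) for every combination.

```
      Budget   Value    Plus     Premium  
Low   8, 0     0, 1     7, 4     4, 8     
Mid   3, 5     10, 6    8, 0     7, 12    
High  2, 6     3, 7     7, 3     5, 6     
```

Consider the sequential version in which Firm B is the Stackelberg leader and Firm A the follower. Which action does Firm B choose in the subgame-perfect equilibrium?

Solve by backward induction (Firm B leads).
- Budget: BR = Low, leader payoff 0.
- Value: BR = Mid, leader payoff 6.
- Plus: BR = Mid, leader payoff 0.
- Premium: BR = Mid, leader payoff 12.
Maximizing over 0, 6, 0, 12, Firm B chooses Premium. Subgame-perfect outcome: (Mid, Premium) with payoffs (7, 12).

Premium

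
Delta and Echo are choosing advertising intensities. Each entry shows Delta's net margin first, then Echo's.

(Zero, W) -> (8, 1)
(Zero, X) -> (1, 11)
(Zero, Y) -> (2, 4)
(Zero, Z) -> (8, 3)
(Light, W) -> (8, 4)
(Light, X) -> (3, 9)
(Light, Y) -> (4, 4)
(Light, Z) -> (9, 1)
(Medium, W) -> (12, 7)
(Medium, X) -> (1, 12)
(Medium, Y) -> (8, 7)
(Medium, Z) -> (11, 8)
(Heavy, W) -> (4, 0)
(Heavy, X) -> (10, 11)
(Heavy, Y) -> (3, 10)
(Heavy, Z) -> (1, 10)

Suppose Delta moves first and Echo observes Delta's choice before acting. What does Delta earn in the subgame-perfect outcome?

Solve by backward induction (Delta leads).
- Zero → Echo plays X (best of 1, 11, 4, 3); Delta gets 1.
- Light → Echo plays X (best of 4, 9, 4, 1); Delta gets 3.
- Medium → Echo plays X (best of 7, 12, 7, 8); Delta gets 1.
- Heavy → Echo plays X (best of 0, 11, 10, 10); Delta gets 10.
Delta's induced payoffs are 1, 3, 1, 10, so Delta commits to Heavy. Subgame-perfect outcome: (Heavy, X) with payoffs (10, 11).

10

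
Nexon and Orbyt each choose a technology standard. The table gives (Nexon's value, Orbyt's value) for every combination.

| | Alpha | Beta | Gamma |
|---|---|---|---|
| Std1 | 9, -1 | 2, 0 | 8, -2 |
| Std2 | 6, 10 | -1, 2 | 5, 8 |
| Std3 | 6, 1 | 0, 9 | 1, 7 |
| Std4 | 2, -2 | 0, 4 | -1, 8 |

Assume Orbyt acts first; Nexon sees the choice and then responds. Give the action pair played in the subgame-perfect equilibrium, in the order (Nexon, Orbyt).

(Std1, Beta)

Work backward from Nexon's decision.
- Alpha: BR = Std1, leader payoff -1.
- Beta: BR = Std1, leader payoff 0.
- Gamma: BR = Std1, leader payoff -2.
Among -1, 0, -2, the best is 0 at Beta. Subgame-perfect outcome: (Std1, Beta) with payoffs (2, 0).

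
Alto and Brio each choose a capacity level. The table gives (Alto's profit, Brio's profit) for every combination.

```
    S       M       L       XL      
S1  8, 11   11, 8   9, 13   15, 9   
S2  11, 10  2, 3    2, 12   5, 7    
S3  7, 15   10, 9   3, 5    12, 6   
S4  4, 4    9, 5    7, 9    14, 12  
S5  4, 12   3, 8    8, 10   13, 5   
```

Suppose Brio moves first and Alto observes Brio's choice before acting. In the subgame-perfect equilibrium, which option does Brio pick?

Alto best-responds to each possible Brio move:
- S: Alto compares 8, 11, 7, 4, 4 and picks S2; Brio would get 10.
- M: Alto compares 11, 2, 10, 9, 3 and picks S1; Brio would get 8.
- L: Alto compares 9, 2, 3, 7, 8 and picks S1; Brio would get 13.
- XL: Alto compares 15, 5, 12, 14, 13 and picks S1; Brio would get 9.
Among 10, 8, 13, 9, the best is 13 at L. Subgame-perfect outcome: (S1, L) with payoffs (9, 13).

L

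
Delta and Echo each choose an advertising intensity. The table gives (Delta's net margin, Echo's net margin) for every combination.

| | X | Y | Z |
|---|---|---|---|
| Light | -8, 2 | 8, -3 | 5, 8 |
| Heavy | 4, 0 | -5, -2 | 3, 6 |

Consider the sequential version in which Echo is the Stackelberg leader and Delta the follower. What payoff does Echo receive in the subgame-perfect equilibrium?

Backward induction with Echo moving first.
- X → Delta plays Heavy (best of -8, 4); Echo gets 0.
- Y → Delta plays Light (best of 8, -5); Echo gets -3.
- Z → Delta plays Light (best of 5, 3); Echo gets 8.
Maximizing over 0, -3, 8, Echo chooses Z. Subgame-perfect outcome: (Light, Z) with payoffs (5, 8).

8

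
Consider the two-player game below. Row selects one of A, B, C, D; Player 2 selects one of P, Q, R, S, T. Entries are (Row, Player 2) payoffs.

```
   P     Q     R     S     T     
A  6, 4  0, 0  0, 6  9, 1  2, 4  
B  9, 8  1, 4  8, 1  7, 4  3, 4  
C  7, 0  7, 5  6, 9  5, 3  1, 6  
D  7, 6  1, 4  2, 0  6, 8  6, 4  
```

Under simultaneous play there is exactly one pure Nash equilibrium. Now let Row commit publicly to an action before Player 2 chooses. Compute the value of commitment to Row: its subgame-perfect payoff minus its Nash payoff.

0

Backward induction with Row moving first.
- A → Player 2 plays R (best of 4, 0, 6, 1, 4); Row gets 0.
- B → Player 2 plays P (best of 8, 4, 1, 4, 4); Row gets 9.
- C → Player 2 plays R (best of 0, 5, 9, 3, 6); Row gets 6.
- D → Player 2 plays S (best of 6, 4, 0, 8, 4); Row gets 6.
Row's induced payoffs are 0, 9, 6, 6, so Row commits to B. Subgame-perfect outcome: (B, P) with payoffs (9, 8).
Under simultaneous play:
Row's best replies: P→B; Q→C; R→B; S→A; T→D.
Player 2's best replies: A→R; B→P; C→R; D→S.
The unique mutual best reply is (B, P), giving (9, 8).
Row's commitment gain: 9 − 9 = 0.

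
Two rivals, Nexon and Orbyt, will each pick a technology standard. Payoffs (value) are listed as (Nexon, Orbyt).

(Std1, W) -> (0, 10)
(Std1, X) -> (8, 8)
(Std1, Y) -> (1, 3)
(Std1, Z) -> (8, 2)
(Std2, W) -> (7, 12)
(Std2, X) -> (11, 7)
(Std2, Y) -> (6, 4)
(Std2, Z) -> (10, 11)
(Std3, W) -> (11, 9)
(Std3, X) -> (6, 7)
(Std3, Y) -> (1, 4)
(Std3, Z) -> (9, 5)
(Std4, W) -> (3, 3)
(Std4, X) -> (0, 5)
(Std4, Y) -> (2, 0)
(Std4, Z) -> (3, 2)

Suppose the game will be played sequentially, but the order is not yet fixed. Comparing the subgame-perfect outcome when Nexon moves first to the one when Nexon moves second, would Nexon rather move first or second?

first

If Nexon leads: Orbyt's best replies are Std1→W, Std2→W, Std3→W, Std4→X; Nexon's induced payoffs 0, 7, 11, 0; outcome (Std3, W), payoffs (11, 9).
If Orbyt leads: Nexon's best replies are W→Std3, X→Std2, Y→Std2, Z→Std2; Orbyt's induced payoffs 9, 7, 4, 11; outcome (Std2, Z), payoffs (10, 11).
Nexon gets 11 moving first and 10 moving second, so Nexon prefers to move first.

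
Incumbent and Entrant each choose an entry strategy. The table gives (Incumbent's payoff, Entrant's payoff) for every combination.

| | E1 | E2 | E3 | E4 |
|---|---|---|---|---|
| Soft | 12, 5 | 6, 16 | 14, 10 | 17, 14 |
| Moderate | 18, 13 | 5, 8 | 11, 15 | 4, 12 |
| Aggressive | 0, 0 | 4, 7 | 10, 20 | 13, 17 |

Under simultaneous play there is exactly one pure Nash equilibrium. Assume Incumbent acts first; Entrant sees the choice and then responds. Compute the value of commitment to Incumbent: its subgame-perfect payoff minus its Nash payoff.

Backward induction with Incumbent moving first.
- Soft → Entrant plays E2 (best of 5, 16, 10, 14); Incumbent gets 6.
- Moderate → Entrant plays E3 (best of 13, 8, 15, 12); Incumbent gets 11.
- Aggressive → Entrant plays E3 (best of 0, 7, 20, 17); Incumbent gets 10.
Maximizing over 6, 11, 10, Incumbent chooses Moderate. Subgame-perfect outcome: (Moderate, E3) with payoffs (11, 15).
Under simultaneous play:
Incumbent's best replies: E1→Moderate; E2→Soft; E3→Soft; E4→Soft.
Entrant's best replies: Soft→E2; Moderate→E3; Aggressive→E3.
Only (Soft, E2) has each player best-responding; Nash payoffs (6, 16).
Incumbent's commitment gain: 11 − 6 = 5.

5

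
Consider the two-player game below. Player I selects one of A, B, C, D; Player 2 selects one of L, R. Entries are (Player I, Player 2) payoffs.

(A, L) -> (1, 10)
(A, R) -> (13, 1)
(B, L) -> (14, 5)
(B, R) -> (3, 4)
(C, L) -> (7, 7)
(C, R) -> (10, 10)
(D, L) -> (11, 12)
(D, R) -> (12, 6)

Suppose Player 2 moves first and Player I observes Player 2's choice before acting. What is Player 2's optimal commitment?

L

Player I best-responds to each possible Player 2 move:
- L → Player I plays B (best of 1, 14, 7, 11); Player 2 gets 5.
- R → Player I plays A (best of 13, 3, 10, 12); Player 2 gets 1.
Among 5, 1, the best is 5 at L. Subgame-perfect outcome: (B, L) with payoffs (14, 5).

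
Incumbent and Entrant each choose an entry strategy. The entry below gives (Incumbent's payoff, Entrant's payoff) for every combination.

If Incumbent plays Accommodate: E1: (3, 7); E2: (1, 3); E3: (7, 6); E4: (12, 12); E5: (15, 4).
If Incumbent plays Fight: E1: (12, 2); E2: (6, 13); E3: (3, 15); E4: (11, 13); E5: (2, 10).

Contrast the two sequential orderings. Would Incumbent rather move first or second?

If Incumbent leads: Entrant's best replies are Accommodate→E4, Fight→E3; Incumbent's induced payoffs 12, 3; outcome (Accommodate, E4), payoffs (12, 12).
If Entrant leads: Incumbent's best replies are E1→Fight, E2→Fight, E3→Accommodate, E4→Accommodate, E5→Accommodate; Entrant's induced payoffs 2, 13, 6, 12, 4; outcome (Fight, E2), payoffs (6, 13).
Incumbent gets 12 moving first and 6 moving second, so Incumbent prefers to move first.

first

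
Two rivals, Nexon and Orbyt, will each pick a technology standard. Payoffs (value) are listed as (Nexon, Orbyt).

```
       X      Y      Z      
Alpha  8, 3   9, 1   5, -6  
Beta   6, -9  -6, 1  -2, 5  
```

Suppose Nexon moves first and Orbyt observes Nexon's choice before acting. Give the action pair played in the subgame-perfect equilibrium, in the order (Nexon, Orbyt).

(Alpha, X)

Orbyt best-responds to each possible Nexon move:
- Alpha → Orbyt plays X (best of 3, 1, -6); Nexon gets 8.
- Beta → Orbyt plays Z (best of -9, 1, 5); Nexon gets -2.
Among 8, -2, the best is 8 at Alpha. Subgame-perfect outcome: (Alpha, X) with payoffs (8, 3).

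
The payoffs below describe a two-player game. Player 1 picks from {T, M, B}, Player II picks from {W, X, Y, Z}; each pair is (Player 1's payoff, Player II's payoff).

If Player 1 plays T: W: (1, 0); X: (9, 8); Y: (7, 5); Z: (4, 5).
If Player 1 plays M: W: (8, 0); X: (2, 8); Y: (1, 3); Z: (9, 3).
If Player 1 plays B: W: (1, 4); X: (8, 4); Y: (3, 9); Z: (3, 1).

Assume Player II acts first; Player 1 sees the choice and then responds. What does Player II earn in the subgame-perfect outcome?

8

Solve by backward induction (Player II leads).
- W: BR = M, leader payoff 0.
- X: BR = T, leader payoff 8.
- Y: BR = T, leader payoff 5.
- Z: BR = M, leader payoff 3.
Player II's induced payoffs are 0, 8, 5, 3, so Player II commits to X. Subgame-perfect outcome: (T, X) with payoffs (9, 8).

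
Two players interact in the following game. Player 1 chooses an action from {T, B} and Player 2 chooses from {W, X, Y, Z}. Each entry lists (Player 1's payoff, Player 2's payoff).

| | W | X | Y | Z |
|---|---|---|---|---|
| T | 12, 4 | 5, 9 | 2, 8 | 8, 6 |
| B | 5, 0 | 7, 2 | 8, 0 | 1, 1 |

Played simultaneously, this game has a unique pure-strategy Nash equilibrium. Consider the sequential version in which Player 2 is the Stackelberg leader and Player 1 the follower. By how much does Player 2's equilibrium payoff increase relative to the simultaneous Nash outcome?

Player 1 best-responds to each possible Player 2 move:
- W: BR = T, leader payoff 4.
- X: BR = B, leader payoff 2.
- Y: BR = B, leader payoff 0.
- Z: BR = T, leader payoff 6.
Player 2's induced payoffs are 4, 2, 0, 6, so Player 2 commits to Z. Subgame-perfect outcome: (T, Z) with payoffs (8, 6).
Now find the simultaneous Nash equilibrium.
Player 1's best replies: W→T; X→B; Y→B; Z→T.
Player 2's best replies: T→X; B→X.
Only (B, X) has each player best-responding; Nash payoffs (7, 2).
Player 2's commitment gain: 6 − 2 = 4.

4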